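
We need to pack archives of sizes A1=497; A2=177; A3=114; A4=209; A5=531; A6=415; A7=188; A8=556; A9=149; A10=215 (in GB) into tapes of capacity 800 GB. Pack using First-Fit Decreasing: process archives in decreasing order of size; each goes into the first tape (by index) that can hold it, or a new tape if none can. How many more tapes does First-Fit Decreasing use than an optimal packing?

First-Fit Decreasing: [556,215] [531,209] [497,188,114] [415,177,149] → 4 tapes.
Total size 3051 GB; any packing needs at least ⌈3051/800⌉ = 4 tapes.
So 4 is already optimal.

0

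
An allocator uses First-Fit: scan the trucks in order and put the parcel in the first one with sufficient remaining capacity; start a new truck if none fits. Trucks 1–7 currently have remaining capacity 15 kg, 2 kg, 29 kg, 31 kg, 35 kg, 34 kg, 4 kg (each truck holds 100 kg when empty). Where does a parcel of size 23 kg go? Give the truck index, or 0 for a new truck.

Trucks with room: truck 3 (29 kg), truck 4 (31 kg), truck 5 (35 kg), truck 6 (34 kg).
The first with room is truck 3.

3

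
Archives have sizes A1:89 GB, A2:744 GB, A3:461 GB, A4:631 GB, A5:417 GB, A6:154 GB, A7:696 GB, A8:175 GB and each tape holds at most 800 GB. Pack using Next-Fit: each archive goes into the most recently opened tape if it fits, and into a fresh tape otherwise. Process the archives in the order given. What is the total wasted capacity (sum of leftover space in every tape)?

2233

A1 (89 GB) → tape 1 (remaining 711 GB)
A2 (744 GB) → tape 2 (remaining 56 GB)
A3 (461 GB) → tape 3 (remaining 339 GB)
A4 (631 GB) → tape 4 (remaining 169 GB)
A5 (417 GB) → tape 5 (remaining 383 GB)
A6 (154 GB) → tape 5 (remaining 229 GB)
A7 (696 GB) → tape 6 (remaining 104 GB)
A8 (175 GB) → tape 7 (remaining 625 GB)
7 tapes × 800 GB = 5600 GB; used 3367 GB; unused 2233 GB.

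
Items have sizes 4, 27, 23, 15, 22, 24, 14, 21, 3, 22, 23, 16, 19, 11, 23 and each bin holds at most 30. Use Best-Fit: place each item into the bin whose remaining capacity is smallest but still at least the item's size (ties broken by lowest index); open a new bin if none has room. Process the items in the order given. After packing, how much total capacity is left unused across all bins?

63

Put 4 in bin 1; 26 remain.
Put 27 in bin 2; 3 remain.
Put 23 in bin 1; 3 remain.
Put 15 in bin 3; 15 remain.
Put 22 in bin 4; 8 remain.
Put 24 in bin 5; 6 remain.
Put 14 in bin 3; 1 remain.
Put 21 in bin 6; 9 remain.
Put 3 in bin 1; 0 remain.
Put 22 in bin 7; 8 remain.
Put 23 in bin 8; 7 remain.
Put 16 in bin 9; 14 remain.
Put 19 in bin 10; 11 remain.
Put 11 in bin 10; 0 remain.
Put 23 in bin 11; 7 remain.
11 bins × 30 = 330; used 267; unused 63.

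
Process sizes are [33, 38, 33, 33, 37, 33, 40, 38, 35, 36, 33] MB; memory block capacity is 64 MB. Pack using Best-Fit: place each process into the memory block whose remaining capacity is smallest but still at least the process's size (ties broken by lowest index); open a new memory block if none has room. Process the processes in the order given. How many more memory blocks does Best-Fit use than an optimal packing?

Best-Fit: [33] [38] [33] [33] [37] [33] [40] [38] [35] [36] [33] → 11 memory blocks.
11 processes exceed 32 MB (half the capacity), and no two of those can share a memory block, so at least 11 memory blocks are needed.
So 11 is already optimal.

0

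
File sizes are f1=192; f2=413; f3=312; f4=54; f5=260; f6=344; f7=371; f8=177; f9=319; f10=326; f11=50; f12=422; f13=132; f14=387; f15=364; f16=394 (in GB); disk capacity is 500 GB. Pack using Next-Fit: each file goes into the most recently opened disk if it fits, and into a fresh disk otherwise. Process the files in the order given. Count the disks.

f1 (192 GB) → disk 1 (remaining 308 GB)
f2 (413 GB) → disk 2 (remaining 87 GB)
f3 (312 GB) → disk 3 (remaining 188 GB)
f4 (54 GB) → disk 3 (remaining 134 GB)
f5 (260 GB) → disk 4 (remaining 240 GB)
f6 (344 GB) → disk 5 (remaining 156 GB)
f7 (371 GB) → disk 6 (remaining 129 GB)
f8 (177 GB) → disk 7 (remaining 323 GB)
f9 (319 GB) → disk 7 (remaining 4 GB)
f10 (326 GB) → disk 8 (remaining 174 GB)
f11 (50 GB) → disk 8 (remaining 124 GB)
f12 (422 GB) → disk 9 (remaining 78 GB)
f13 (132 GB) → disk 10 (remaining 368 GB)
f14 (387 GB) → disk 11 (remaining 113 GB)
f15 (364 GB) → disk 12 (remaining 136 GB)
f16 (394 GB) → disk 13 (remaining 106 GB)

13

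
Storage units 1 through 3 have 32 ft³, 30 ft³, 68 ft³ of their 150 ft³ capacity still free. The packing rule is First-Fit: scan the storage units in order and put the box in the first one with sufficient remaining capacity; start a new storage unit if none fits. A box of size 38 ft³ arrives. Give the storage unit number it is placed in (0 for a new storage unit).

Storage units with room: storage unit 3 (68 ft³).
The first with room is storage unit 3.

3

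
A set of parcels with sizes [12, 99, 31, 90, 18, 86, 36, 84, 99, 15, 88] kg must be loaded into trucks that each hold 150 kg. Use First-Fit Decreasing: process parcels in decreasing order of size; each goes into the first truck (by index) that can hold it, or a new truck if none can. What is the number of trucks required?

6 trucks

Sorted descending: 99, 99, 90, 88, 86, 84, 36, 31, 18, 15, 12.
truck 1: place 99 kg, 51 kg left
truck 2: place 99 kg, 51 kg left
truck 3: place 90 kg, 60 kg left
truck 4: place 88 kg, 62 kg left
truck 5: place 86 kg, 64 kg left
truck 6: place 84 kg, 66 kg left
truck 1: place 36 kg, 15 kg left
truck 2: place 31 kg, 20 kg left
truck 2: place 18 kg, 2 kg left
truck 1: place 15 kg, 0 kg left
truck 3: place 12 kg, 48 kg left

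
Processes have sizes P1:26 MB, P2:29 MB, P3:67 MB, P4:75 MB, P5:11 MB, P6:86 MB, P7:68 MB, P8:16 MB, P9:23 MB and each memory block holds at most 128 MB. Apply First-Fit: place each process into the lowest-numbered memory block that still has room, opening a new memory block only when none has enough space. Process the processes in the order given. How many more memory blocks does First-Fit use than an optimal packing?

First-Fit: [26,29,67] [75,11,16,23] [86] [68] → 4 memory blocks.
Total size 401 MB; any packing needs at least ⌈401/128⌉ = 4 memory blocks.
So 4 is already optimal.

0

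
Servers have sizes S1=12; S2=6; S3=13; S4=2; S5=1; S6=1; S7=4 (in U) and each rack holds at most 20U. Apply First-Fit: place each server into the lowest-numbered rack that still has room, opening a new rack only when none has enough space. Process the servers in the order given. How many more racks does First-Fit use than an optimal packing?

First-Fit: [12,6,2] [13,1,1,4] → 2 racks.
Total size 39U; any packing needs at least ⌈39/20⌉ = 2 racks.
So 2 is already optimal.

0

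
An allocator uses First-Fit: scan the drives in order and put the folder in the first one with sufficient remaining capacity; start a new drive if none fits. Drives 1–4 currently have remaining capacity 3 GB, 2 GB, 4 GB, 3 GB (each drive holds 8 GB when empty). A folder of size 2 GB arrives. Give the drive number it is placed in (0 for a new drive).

1

Drives with room: drive 1 (3 GB), drive 2 (2 GB), drive 3 (4 GB), drive 4 (3 GB).
The first with room is drive 1.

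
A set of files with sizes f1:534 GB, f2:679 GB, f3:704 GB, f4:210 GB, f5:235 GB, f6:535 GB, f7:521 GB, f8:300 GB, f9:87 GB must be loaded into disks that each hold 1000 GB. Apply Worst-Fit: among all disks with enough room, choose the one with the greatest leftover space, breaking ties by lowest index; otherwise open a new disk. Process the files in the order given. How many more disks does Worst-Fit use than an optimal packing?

0

Worst-Fit: [534,210] [679,235] [704] [535,87] [521,300] → 5 disks.
5 files exceed 500 GB (half the capacity), and no two of those can share a disk, so at least 5 disks are needed.
So 5 is already optimal.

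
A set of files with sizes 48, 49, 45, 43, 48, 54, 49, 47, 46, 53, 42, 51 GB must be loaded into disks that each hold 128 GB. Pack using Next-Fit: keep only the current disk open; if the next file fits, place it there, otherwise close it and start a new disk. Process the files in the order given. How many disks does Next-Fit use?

48 GB → disk 1 (remaining 80 GB)
49 GB → disk 1 (remaining 31 GB)
45 GB → disk 2 (remaining 83 GB)
43 GB → disk 2 (remaining 40 GB)
48 GB → disk 3 (remaining 80 GB)
54 GB → disk 3 (remaining 26 GB)
49 GB → disk 4 (remaining 79 GB)
47 GB → disk 4 (remaining 32 GB)
46 GB → disk 5 (remaining 82 GB)
53 GB → disk 5 (remaining 29 GB)
42 GB → disk 6 (remaining 86 GB)
51 GB → disk 6 (remaining 35 GB)

6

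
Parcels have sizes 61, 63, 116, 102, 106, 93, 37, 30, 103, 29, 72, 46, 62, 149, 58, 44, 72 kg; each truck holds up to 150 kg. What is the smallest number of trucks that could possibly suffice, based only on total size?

Total size = 61 + 63 + 116 + 102 + 106 + 93 + 37 + 30 + 103 + 29 + 72 + 46 + 62 + 149 + 58 + 44 + 72 = 1243 kg.
⌈1243 / 150⌉ = 9.

9 trucks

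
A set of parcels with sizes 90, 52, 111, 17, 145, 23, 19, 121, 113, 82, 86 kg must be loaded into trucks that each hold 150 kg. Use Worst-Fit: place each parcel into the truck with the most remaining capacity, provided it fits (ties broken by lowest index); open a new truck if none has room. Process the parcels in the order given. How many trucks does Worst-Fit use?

7

truck 1: place 90 kg, 60 kg left
truck 1: place 52 kg, 8 kg left
truck 2: place 111 kg, 39 kg left
truck 2: place 17 kg, 22 kg left
truck 3: place 145 kg, 5 kg left
truck 4: place 23 kg, 127 kg left
truck 4: place 19 kg, 108 kg left
truck 5: place 121 kg, 29 kg left
truck 6: place 113 kg, 37 kg left
truck 4: place 82 kg, 26 kg left
truck 7: place 86 kg, 64 kg left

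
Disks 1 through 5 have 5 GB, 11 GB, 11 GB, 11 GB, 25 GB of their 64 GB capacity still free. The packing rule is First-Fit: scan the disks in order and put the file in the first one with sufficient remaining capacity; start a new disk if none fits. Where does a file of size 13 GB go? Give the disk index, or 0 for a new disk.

5

Disks with room: disk 5 (25 GB).
The first with room is disk 5.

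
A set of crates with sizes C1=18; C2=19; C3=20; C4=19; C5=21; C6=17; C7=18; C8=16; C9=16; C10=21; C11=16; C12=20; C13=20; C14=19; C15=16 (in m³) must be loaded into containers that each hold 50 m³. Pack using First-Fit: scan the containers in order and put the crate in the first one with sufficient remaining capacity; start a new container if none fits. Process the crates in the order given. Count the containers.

7 containers

container 1: place C1 (18 m³), 32 m³ left
container 1: place C2 (19 m³), 13 m³ left
container 2: place C3 (20 m³), 30 m³ left
container 2: place C4 (19 m³), 11 m³ left
container 3: place C5 (21 m³), 29 m³ left
container 3: place C6 (17 m³), 12 m³ left
container 4: place C7 (18 m³), 32 m³ left
container 4: place C8 (16 m³), 16 m³ left
container 4: place C9 (16 m³), 0 m³ left
container 5: place C10 (21 m³), 29 m³ left
container 5: place C11 (16 m³), 13 m³ left
container 6: place C12 (20 m³), 30 m³ left
container 6: place C13 (20 m³), 10 m³ left
container 7: place C14 (19 m³), 31 m³ left
container 7: place C15 (16 m³), 15 m³ left
Final containers: [18,19] [20,19] [21,17] [18,16,16] [21,16] [20,20] [19,16].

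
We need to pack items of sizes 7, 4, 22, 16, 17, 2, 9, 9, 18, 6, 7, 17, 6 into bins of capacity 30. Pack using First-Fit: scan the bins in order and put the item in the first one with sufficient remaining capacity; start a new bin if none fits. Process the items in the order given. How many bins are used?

5 bins

bin 1: place 7, 23 left
bin 1: place 4, 19 left
bin 2: place 22, 8 left
bin 1: place 16, 3 left
bin 3: place 17, 13 left
bin 1: place 2, 1 left
bin 3: place 9, 4 left
bin 4: place 9, 21 left
bin 4: place 18, 3 left
bin 2: place 6, 2 left
bin 5: place 7, 23 left
bin 5: place 17, 6 left
bin 5: place 6, 0 left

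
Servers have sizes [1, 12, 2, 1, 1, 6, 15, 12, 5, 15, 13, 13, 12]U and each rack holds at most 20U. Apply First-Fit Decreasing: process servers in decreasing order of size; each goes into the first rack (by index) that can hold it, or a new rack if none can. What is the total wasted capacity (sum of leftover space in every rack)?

32

Sorted descending: 15, 15, 13, 13, 12, 12, 12, 6, 5, 2, 1, 1, 1.
15U → rack 1 (remaining 5U)
15U → rack 2 (remaining 5U)
13U → rack 3 (remaining 7U)
13U → rack 4 (remaining 7U)
12U → rack 5 (remaining 8U)
12U → rack 6 (remaining 8U)
12U → rack 7 (remaining 8U)
6U → rack 3 (remaining 1U)
5U → rack 1 (remaining 0U)
2U → rack 2 (remaining 3U)
1U → rack 2 (remaining 2U)
1U → rack 2 (remaining 1U)
1U → rack 2 (remaining 0U)
7 racks × 20U = 140U; used 108U; unused 32U.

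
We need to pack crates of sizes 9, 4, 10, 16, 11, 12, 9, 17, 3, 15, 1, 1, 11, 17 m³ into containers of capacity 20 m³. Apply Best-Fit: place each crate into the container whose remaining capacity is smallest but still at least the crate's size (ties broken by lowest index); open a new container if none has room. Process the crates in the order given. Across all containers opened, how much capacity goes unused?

44

Put 9 m³ in container 1; 11 m³ remain.
Put 4 m³ in container 1; 7 m³ remain.
Put 10 m³ in container 2; 10 m³ remain.
Put 16 m³ in container 3; 4 m³ remain.
Put 11 m³ in container 4; 9 m³ remain.
Put 12 m³ in container 5; 8 m³ remain.
Put 9 m³ in container 4; 0 m³ remain.
Put 17 m³ in container 6; 3 m³ remain.
Put 3 m³ in container 6; 0 m³ remain.
Put 15 m³ in container 7; 5 m³ remain.
Put 1 m³ in container 3; 3 m³ remain.
Put 1 m³ in container 3; 2 m³ remain.
Put 11 m³ in container 8; 9 m³ remain.
Put 17 m³ in container 9; 3 m³ remain.
9 containers × 20 m³ = 180 m³; used 136 m³; unused 44 m³.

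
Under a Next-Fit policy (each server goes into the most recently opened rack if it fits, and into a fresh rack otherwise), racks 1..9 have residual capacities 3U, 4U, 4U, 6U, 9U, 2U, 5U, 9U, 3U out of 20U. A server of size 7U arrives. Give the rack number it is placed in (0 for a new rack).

Next-Fit only looks at rack 9, which has 3U free.
7U does not fit, so a new rack is opened.

0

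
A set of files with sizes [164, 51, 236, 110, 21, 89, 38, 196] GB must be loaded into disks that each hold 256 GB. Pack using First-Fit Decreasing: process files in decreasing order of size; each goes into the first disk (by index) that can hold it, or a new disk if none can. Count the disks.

Sorted descending: 236, 196, 164, 110, 89, 51, 38, 21.
disk 1: place 236 GB, 20 GB left
disk 2: place 196 GB, 60 GB left
disk 3: place 164 GB, 92 GB left
disk 4: place 110 GB, 146 GB left
disk 3: place 89 GB, 3 GB left
disk 2: place 51 GB, 9 GB left
disk 4: place 38 GB, 108 GB left
disk 4: place 21 GB, 87 GB left

4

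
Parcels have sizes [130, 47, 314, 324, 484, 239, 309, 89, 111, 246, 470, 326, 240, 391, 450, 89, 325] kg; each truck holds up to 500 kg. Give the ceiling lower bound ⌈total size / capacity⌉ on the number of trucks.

Total size = 130 + 47 + 314 + 324 + 484 + 239 + 309 + 89 + 111 + 246 + 470 + 326 + 240 + 391 + 450 + 89 + 325 = 4584 kg.
⌈4584 / 500⌉ = 10.

10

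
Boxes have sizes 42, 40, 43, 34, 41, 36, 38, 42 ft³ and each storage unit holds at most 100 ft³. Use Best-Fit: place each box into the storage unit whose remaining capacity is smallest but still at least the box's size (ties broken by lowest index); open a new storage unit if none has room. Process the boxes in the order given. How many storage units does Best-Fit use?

4

storage unit 1: place 42 ft³, 58 ft³ left
storage unit 1: place 40 ft³, 18 ft³ left
storage unit 2: place 43 ft³, 57 ft³ left
storage unit 2: place 34 ft³, 23 ft³ left
storage unit 3: place 41 ft³, 59 ft³ left
storage unit 3: place 36 ft³, 23 ft³ left
storage unit 4: place 38 ft³, 62 ft³ left
storage unit 4: place 42 ft³, 20 ft³ left
Final storage units: [42,40] [43,34] [41,36] [38,42].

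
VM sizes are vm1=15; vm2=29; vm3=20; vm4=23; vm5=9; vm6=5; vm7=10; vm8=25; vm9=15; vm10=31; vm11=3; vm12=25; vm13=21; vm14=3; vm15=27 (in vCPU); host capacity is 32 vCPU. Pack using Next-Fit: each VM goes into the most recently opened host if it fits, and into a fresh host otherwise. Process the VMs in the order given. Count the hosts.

vm1 (15 vCPU) → host 1 (remaining 17 vCPU)
vm2 (29 vCPU) → host 2 (remaining 3 vCPU)
vm3 (20 vCPU) → host 3 (remaining 12 vCPU)
vm4 (23 vCPU) → host 4 (remaining 9 vCPU)
vm5 (9 vCPU) → host 4 (remaining 0 vCPU)
vm6 (5 vCPU) → host 5 (remaining 27 vCPU)
vm7 (10 vCPU) → host 5 (remaining 17 vCPU)
vm8 (25 vCPU) → host 6 (remaining 7 vCPU)
vm9 (15 vCPU) → host 7 (remaining 17 vCPU)
vm10 (31 vCPU) → host 8 (remaining 1 vCPU)
vm11 (3 vCPU) → host 9 (remaining 29 vCPU)
vm12 (25 vCPU) → host 9 (remaining 4 vCPU)
vm13 (21 vCPU) → host 10 (remaining 11 vCPU)
vm14 (3 vCPU) → host 10 (remaining 8 vCPU)
vm15 (27 vCPU) → host 11 (remaining 5 vCPU)

11 hosts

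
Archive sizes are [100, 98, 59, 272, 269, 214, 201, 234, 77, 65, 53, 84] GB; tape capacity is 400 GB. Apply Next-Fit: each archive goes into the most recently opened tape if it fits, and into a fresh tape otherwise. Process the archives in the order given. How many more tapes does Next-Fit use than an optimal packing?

Next-Fit: [100,98,59] [272] [269] [214] [201] [234,77,65] [53,84] → 7 tapes.
Total size 1726 GB; any packing needs at least ⌈1726/400⌉ = 5 tapes.
An optimal packing achieves that bound: [272,100] [269,98] [234,84,77] [214,65,59,53] [201] → 5 tapes.
Excess: 7 − 5 = 2.

2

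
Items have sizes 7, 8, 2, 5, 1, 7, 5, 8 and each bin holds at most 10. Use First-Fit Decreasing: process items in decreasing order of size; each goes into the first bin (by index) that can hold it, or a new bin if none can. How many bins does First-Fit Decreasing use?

5 bins

Sorted descending: 8, 8, 7, 7, 5, 5, 2, 1.
8 → bin 1 (remaining 2)
8 → bin 2 (remaining 2)
7 → bin 3 (remaining 3)
7 → bin 4 (remaining 3)
5 → bin 5 (remaining 5)
5 → bin 5 (remaining 0)
2 → bin 1 (remaining 0)
1 → bin 2 (remaining 1)
Final bins: [8,2] [8,1] [7] [7] [5,5].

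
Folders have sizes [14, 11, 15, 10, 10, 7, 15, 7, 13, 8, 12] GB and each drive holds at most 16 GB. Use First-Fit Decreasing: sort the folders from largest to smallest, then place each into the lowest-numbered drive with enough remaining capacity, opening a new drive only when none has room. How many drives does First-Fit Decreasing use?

Sorted descending: 15, 15, 14, 13, 12, 11, 10, 10, 8, 7, 7.
15 GB → drive 1 (remaining 1 GB)
15 GB → drive 2 (remaining 1 GB)
14 GB → drive 3 (remaining 2 GB)
13 GB → drive 4 (remaining 3 GB)
12 GB → drive 5 (remaining 4 GB)
11 GB → drive 6 (remaining 5 GB)
10 GB → drive 7 (remaining 6 GB)
10 GB → drive 8 (remaining 6 GB)
8 GB → drive 9 (remaining 8 GB)
7 GB → drive 9 (remaining 1 GB)
7 GB → drive 10 (remaining 9 GB)

10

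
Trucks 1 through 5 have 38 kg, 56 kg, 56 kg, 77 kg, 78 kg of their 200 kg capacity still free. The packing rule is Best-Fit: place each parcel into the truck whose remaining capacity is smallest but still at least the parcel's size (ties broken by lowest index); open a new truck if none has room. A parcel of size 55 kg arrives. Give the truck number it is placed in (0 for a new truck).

Trucks with room: truck 2 (56 kg), truck 3 (56 kg), truck 4 (77 kg), truck 5 (78 kg).
Tightest fit is truck 2 with 56 kg free.

2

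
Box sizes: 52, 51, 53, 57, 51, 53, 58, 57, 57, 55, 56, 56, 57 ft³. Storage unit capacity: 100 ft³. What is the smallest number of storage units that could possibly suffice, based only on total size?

8

Total size = 52 + 51 + 53 + 57 + 51 + 53 + 58 + 57 + 57 + 55 + 56 + 56 + 57 = 713 ft³.
⌈713 / 100⌉ = 8.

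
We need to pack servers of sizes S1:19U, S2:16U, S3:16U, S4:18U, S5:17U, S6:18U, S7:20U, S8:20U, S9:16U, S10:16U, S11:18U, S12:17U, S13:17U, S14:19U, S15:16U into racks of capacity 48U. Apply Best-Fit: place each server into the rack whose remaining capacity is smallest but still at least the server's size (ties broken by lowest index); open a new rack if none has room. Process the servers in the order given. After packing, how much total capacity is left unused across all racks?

73

S1 (19U) → rack 1 (remaining 29U)
S2 (16U) → rack 1 (remaining 13U)
S3 (16U) → rack 2 (remaining 32U)
S4 (18U) → rack 2 (remaining 14U)
S5 (17U) → rack 3 (remaining 31U)
S6 (18U) → rack 3 (remaining 13U)
S7 (20U) → rack 4 (remaining 28U)
S8 (20U) → rack 4 (remaining 8U)
S9 (16U) → rack 5 (remaining 32U)
S10 (16U) → rack 5 (remaining 16U)
S11 (18U) → rack 6 (remaining 30U)
S12 (17U) → rack 6 (remaining 13U)
S13 (17U) → rack 7 (remaining 31U)
S14 (19U) → rack 7 (remaining 12U)
S15 (16U) → rack 5 (remaining 0U)
7 racks × 48U = 336U; used 263U; unused 73U.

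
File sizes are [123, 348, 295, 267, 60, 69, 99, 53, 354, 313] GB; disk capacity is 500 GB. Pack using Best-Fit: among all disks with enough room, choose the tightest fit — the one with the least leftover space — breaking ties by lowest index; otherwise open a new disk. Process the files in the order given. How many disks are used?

5

123 GB → disk 1 (remaining 377 GB)
348 GB → disk 1 (remaining 29 GB)
295 GB → disk 2 (remaining 205 GB)
267 GB → disk 3 (remaining 233 GB)
60 GB → disk 2 (remaining 145 GB)
69 GB → disk 2 (remaining 76 GB)
99 GB → disk 3 (remaining 134 GB)
53 GB → disk 2 (remaining 23 GB)
354 GB → disk 4 (remaining 146 GB)
313 GB → disk 5 (remaining 187 GB)
Final disks: [123,348] [295,60,69,53] [267,99] [354] [313].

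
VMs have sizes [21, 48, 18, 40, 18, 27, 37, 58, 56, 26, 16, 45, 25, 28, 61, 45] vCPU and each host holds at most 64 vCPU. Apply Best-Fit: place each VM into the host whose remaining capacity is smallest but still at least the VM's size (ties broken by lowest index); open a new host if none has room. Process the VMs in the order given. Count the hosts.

21 vCPU → host 1 (remaining 43 vCPU)
48 vCPU → host 2 (remaining 16 vCPU)
18 vCPU → host 1 (remaining 25 vCPU)
40 vCPU → host 3 (remaining 24 vCPU)
18 vCPU → host 3 (remaining 6 vCPU)
27 vCPU → host 4 (remaining 37 vCPU)
37 vCPU → host 4 (remaining 0 vCPU)
58 vCPU → host 5 (remaining 6 vCPU)
56 vCPU → host 6 (remaining 8 vCPU)
26 vCPU → host 7 (remaining 38 vCPU)
16 vCPU → host 2 (remaining 0 vCPU)
45 vCPU → host 8 (remaining 19 vCPU)
25 vCPU → host 1 (remaining 0 vCPU)
28 vCPU → host 7 (remaining 10 vCPU)
61 vCPU → host 9 (remaining 3 vCPU)
45 vCPU → host 10 (remaining 19 vCPU)

10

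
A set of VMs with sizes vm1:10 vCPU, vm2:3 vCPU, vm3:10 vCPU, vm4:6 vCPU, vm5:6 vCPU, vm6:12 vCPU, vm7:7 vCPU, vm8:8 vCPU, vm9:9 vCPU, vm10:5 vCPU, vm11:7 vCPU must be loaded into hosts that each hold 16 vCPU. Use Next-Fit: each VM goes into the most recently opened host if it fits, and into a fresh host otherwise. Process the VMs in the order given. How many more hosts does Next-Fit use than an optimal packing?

Next-Fit: [10,3] [10,6] [6] [12] [7,8] [9,5] [7] → 7 hosts.
Total size 83 vCPU; any packing needs at least ⌈83/16⌉ = 6 hosts.
An optimal packing achieves that bound: [12,3] [10,6] [10,6] [9,7] [8,7] [5] → 6 hosts.
Excess: 7 − 6 = 1.

1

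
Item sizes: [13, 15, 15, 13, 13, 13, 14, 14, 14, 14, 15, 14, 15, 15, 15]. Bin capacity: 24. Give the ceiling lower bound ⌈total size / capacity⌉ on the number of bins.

Total size = 13 + 15 + 15 + 13 + 13 + 13 + 14 + 14 + 14 + 14 + 15 + 14 + 15 + 15 + 15 = 212.
⌈212 / 24⌉ = 9.

9 bins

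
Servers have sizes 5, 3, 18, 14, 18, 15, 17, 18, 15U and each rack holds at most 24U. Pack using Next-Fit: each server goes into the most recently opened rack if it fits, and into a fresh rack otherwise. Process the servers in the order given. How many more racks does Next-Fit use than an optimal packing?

Next-Fit: [5,3] [18] [14] [18] [15] [17] [18] [15] → 8 racks.
7 servers exceed 12U (half the capacity), and no two of those can share a rack, so at least 7 racks are needed.
An optimal packing achieves that bound: [18,5] [18,3] [18] [17] [15] [15] [14] → 7 racks.
Excess: 8 − 7 = 1.

1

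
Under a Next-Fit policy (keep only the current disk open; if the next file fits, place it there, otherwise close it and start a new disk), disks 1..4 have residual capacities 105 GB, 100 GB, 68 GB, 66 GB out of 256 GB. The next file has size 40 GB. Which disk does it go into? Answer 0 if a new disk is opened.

4

Next-Fit only looks at disk 4, which has 66 GB free.
40 GB fits there.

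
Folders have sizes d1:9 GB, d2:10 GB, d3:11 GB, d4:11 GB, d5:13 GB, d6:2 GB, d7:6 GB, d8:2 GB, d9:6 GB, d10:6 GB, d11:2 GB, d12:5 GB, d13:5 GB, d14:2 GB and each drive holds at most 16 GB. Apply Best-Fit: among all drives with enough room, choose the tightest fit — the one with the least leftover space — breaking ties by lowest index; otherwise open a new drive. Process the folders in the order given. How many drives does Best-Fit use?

6

d1 (9 GB) → drive 1 (remaining 7 GB)
d2 (10 GB) → drive 2 (remaining 6 GB)
d3 (11 GB) → drive 3 (remaining 5 GB)
d4 (11 GB) → drive 4 (remaining 5 GB)
d5 (13 GB) → drive 5 (remaining 3 GB)
d6 (2 GB) → drive 5 (remaining 1 GB)
d7 (6 GB) → drive 2 (remaining 0 GB)
d8 (2 GB) → drive 3 (remaining 3 GB)
d9 (6 GB) → drive 1 (remaining 1 GB)
d10 (6 GB) → drive 6 (remaining 10 GB)
d11 (2 GB) → drive 3 (remaining 1 GB)
d12 (5 GB) → drive 4 (remaining 0 GB)
d13 (5 GB) → drive 6 (remaining 5 GB)
d14 (2 GB) → drive 6 (remaining 3 GB)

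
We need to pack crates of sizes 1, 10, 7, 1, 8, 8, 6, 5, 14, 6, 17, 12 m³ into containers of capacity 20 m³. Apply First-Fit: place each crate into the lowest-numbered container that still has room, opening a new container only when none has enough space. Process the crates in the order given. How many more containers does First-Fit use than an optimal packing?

1

First-Fit: [1,10,7,1] [8,8] [6,5,6] [14] [17] [12] → 6 containers.
Total size 95 m³; any packing needs at least ⌈95/20⌉ = 5 containers.
An optimal packing achieves that bound: [17,1,1] [14,6] [12,8] [10,8] [7,6,5] → 5 containers.
Excess: 6 − 5 = 1.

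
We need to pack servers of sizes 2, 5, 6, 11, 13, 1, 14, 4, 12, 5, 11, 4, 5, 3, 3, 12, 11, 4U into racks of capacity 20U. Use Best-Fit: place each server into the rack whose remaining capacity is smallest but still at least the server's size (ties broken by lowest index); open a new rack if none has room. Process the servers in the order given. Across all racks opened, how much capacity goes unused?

34

Put 2U in rack 1; 18U remain.
Put 5U in rack 1; 13U remain.
Put 6U in rack 1; 7U remain.
Put 11U in rack 2; 9U remain.
Put 13U in rack 3; 7U remain.
Put 1U in rack 1; 6U remain.
Put 14U in rack 4; 6U remain.
Put 4U in rack 1; 2U remain.
Put 12U in rack 5; 8U remain.
Put 5U in rack 4; 1U remain.
Put 11U in rack 6; 9U remain.
Put 4U in rack 3; 3U remain.
Put 5U in rack 5; 3U remain.
Put 3U in rack 3; 0U remain.
Put 3U in rack 5; 0U remain.
Put 12U in rack 7; 8U remain.
Put 11U in rack 8; 9U remain.
Put 4U in rack 7; 4U remain.
8 racks × 20U = 160U; used 126U; unused 34U.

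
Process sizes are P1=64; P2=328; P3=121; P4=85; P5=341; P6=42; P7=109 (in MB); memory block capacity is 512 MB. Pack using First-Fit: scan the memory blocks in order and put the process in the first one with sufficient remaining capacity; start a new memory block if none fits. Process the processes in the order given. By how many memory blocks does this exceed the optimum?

First-Fit: [64,328,85] [121,341,42] [109] → 3 memory blocks.
Total size 1090 MB; any packing needs at least ⌈1090/512⌉ = 3 memory blocks.
So 3 is already optimal.

0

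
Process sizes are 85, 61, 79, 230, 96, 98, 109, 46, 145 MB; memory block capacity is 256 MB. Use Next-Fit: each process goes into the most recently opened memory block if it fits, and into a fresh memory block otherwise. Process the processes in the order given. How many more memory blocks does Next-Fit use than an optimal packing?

1

Next-Fit: [85,61,79] [230] [96,98] [109,46] [145] → 5 memory blocks.
Total size 949 MB; any packing needs at least ⌈949/256⌉ = 4 memory blocks.
An optimal packing achieves that bound: [230] [145,109] [98,96,61] [85,79,46] → 4 memory blocks.
Excess: 5 − 4 = 1.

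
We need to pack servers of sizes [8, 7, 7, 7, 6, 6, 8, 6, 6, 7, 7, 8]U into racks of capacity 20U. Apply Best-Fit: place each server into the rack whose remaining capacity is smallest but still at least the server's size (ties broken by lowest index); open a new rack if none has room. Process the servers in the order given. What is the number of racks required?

5

rack 1: place 8U, 12U left
rack 1: place 7U, 5U left
rack 2: place 7U, 13U left
rack 2: place 7U, 6U left
rack 2: place 6U, 0U left
rack 3: place 6U, 14U left
rack 3: place 8U, 6U left
rack 3: place 6U, 0U left
rack 4: place 6U, 14U left
rack 4: place 7U, 7U left
rack 4: place 7U, 0U left
rack 5: place 8U, 12U left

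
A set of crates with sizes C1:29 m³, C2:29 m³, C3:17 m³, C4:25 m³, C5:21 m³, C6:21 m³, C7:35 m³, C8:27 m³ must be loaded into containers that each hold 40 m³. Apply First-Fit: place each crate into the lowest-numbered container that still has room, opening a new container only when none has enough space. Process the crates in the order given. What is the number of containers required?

Put C1 (29 m³) in container 1; 11 m³ remain.
Put C2 (29 m³) in container 2; 11 m³ remain.
Put C3 (17 m³) in container 3; 23 m³ remain.
Put C4 (25 m³) in container 4; 15 m³ remain.
Put C5 (21 m³) in container 3; 2 m³ remain.
Put C6 (21 m³) in container 5; 19 m³ remain.
Put C7 (35 m³) in container 6; 5 m³ remain.
Put C8 (27 m³) in container 7; 13 m³ remain.

7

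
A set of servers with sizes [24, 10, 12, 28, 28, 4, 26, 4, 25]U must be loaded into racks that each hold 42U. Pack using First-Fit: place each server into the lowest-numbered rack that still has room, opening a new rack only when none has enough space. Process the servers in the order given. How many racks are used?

5 racks

Put 24U in rack 1; 18U remain.
Put 10U in rack 1; 8U remain.
Put 12U in rack 2; 30U remain.
Put 28U in rack 2; 2U remain.
Put 28U in rack 3; 14U remain.
Put 4U in rack 1; 4U remain.
Put 26U in rack 4; 16U remain.
Put 4U in rack 1; 0U remain.
Put 25U in rack 5; 17U remain.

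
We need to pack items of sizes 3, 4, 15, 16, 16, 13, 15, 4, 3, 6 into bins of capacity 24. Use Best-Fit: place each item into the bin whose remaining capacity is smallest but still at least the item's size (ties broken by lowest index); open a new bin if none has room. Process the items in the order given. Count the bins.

5 bins

Put 3 in bin 1; 21 remain.
Put 4 in bin 1; 17 remain.
Put 15 in bin 1; 2 remain.
Put 16 in bin 2; 8 remain.
Put 16 in bin 3; 8 remain.
Put 13 in bin 4; 11 remain.
Put 15 in bin 5; 9 remain.
Put 4 in bin 2; 4 remain.
Put 3 in bin 2; 1 remain.
Put 6 in bin 3; 2 remain.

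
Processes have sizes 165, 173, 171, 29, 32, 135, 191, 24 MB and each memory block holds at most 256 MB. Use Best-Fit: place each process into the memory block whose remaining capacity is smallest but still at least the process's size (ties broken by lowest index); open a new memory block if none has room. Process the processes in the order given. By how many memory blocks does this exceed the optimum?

Best-Fit: [165] [173,29,32] [171] [135] [191,24] → 5 memory blocks.
5 processes exceed 128 MB (half the capacity), and no two of those can share a memory block, so at least 5 memory blocks are needed.
So 5 is already optimal.

0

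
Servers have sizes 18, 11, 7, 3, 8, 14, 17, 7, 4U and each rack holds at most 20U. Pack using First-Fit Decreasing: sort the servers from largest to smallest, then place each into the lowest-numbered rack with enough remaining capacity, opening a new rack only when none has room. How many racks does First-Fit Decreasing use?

Sorted descending: 18, 17, 14, 11, 8, 7, 7, 4, 3.
rack 1: place 18U, 2U left
rack 2: place 17U, 3U left
rack 3: place 14U, 6U left
rack 4: place 11U, 9U left
rack 4: place 8U, 1U left
rack 5: place 7U, 13U left
rack 5: place 7U, 6U left
rack 3: place 4U, 2U left
rack 2: place 3U, 0U left

5 racks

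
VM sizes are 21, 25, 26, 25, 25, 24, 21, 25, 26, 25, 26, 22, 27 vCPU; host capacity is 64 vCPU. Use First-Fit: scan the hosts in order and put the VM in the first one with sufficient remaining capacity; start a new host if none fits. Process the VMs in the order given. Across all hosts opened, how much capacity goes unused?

130

21 vCPU → host 1 (remaining 43 vCPU)
25 vCPU → host 1 (remaining 18 vCPU)
26 vCPU → host 2 (remaining 38 vCPU)
25 vCPU → host 2 (remaining 13 vCPU)
25 vCPU → host 3 (remaining 39 vCPU)
24 vCPU → host 3 (remaining 15 vCPU)
21 vCPU → host 4 (remaining 43 vCPU)
25 vCPU → host 4 (remaining 18 vCPU)
26 vCPU → host 5 (remaining 38 vCPU)
25 vCPU → host 5 (remaining 13 vCPU)
26 vCPU → host 6 (remaining 38 vCPU)
22 vCPU → host 6 (remaining 16 vCPU)
27 vCPU → host 7 (remaining 37 vCPU)
7 hosts × 64 vCPU = 448 vCPU; used 318 vCPU; unused 130 vCPU.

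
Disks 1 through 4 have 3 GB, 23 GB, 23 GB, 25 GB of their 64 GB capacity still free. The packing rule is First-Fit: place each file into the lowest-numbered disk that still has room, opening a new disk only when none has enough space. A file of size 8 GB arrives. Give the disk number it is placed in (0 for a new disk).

Disks with room: disk 2 (23 GB), disk 3 (23 GB), disk 4 (25 GB).
The first with room is disk 2.

2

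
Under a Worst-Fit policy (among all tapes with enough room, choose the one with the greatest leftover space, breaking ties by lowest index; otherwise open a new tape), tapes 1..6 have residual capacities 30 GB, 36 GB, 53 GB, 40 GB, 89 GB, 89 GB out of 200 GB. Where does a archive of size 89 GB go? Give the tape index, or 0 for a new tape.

Tapes with room: tape 5 (89 GB), tape 6 (89 GB).
Most room is tape 5 with 89 GB free.

5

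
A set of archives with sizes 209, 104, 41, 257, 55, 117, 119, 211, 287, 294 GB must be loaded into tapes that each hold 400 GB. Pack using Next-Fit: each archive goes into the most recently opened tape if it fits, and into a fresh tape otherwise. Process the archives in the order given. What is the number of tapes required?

6 tapes

tape 1: place 209 GB, 191 GB left
tape 1: place 104 GB, 87 GB left
tape 1: place 41 GB, 46 GB left
tape 2: place 257 GB, 143 GB left
tape 2: place 55 GB, 88 GB left
tape 3: place 117 GB, 283 GB left
tape 3: place 119 GB, 164 GB left
tape 4: place 211 GB, 189 GB left
tape 5: place 287 GB, 113 GB left
tape 6: place 294 GB, 106 GB left
Final tapes: [209,104,41] [257,55] [117,119] [211] [287] [294].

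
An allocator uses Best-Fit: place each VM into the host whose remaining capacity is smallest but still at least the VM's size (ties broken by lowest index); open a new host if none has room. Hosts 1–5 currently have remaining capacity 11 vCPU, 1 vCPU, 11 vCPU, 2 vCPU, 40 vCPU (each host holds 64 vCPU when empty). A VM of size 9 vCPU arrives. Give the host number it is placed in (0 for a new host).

Hosts with room: host 1 (11 vCPU), host 3 (11 vCPU), host 5 (40 vCPU).
Tightest fit is host 1 with 11 vCPU free.

1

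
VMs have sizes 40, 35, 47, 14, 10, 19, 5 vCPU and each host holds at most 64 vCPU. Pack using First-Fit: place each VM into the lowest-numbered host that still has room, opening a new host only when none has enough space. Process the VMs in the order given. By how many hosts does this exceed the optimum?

0

First-Fit: [40,14,10] [35,19,5] [47] → 3 hosts.
Total size 170 vCPU; any packing needs at least ⌈170/64⌉ = 3 hosts.
So 3 is already optimal.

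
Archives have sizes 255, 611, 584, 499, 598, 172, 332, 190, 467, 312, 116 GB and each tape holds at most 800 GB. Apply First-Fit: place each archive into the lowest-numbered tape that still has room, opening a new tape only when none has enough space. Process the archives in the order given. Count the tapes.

tape 1: place 255 GB, 545 GB left
tape 2: place 611 GB, 189 GB left
tape 3: place 584 GB, 216 GB left
tape 1: place 499 GB, 46 GB left
tape 4: place 598 GB, 202 GB left
tape 2: place 172 GB, 17 GB left
tape 5: place 332 GB, 468 GB left
tape 3: place 190 GB, 26 GB left
tape 5: place 467 GB, 1 GB left
tape 6: place 312 GB, 488 GB left
tape 4: place 116 GB, 86 GB left

6 tapes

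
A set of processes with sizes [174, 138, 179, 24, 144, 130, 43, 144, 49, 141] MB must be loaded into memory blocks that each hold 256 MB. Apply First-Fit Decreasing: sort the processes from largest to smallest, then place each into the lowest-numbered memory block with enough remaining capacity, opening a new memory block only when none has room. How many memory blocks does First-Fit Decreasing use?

Sorted descending: 179, 174, 144, 144, 141, 138, 130, 49, 43, 24.
179 MB → memory block 1 (remaining 77 MB)
174 MB → memory block 2 (remaining 82 MB)
144 MB → memory block 3 (remaining 112 MB)
144 MB → memory block 4 (remaining 112 MB)
141 MB → memory block 5 (remaining 115 MB)
138 MB → memory block 6 (remaining 118 MB)
130 MB → memory block 7 (remaining 126 MB)
49 MB → memory block 1 (remaining 28 MB)
43 MB → memory block 2 (remaining 39 MB)
24 MB → memory block 1 (remaining 4 MB)

7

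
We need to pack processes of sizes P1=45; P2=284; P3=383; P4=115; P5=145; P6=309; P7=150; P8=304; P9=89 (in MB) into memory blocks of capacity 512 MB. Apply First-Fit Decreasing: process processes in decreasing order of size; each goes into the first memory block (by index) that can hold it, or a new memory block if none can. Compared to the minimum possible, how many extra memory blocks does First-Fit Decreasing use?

First-Fit Decreasing: [383,115] [309,150,45] [304,145] [284,89] → 4 memory blocks.
Total size 1824 MB; any packing needs at least ⌈1824/512⌉ = 4 memory blocks.
So 4 is already optimal.

0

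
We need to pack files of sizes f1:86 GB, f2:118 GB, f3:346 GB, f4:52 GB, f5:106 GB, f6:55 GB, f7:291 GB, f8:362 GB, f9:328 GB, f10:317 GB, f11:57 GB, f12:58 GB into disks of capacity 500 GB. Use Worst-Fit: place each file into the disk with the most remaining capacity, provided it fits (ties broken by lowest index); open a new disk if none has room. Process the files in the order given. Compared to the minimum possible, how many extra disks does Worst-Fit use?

1

Worst-Fit: [86,118,52,106] [346,55] [291,57] [362] [328] [317,58] → 6 disks.
Total size 2176 GB; any packing needs at least ⌈2176/500⌉ = 5 disks.
An optimal packing achieves that bound: [362,118] [346,106] [328,86,58] [317,57,55,52] [291] → 5 disks.
Excess: 6 − 5 = 1.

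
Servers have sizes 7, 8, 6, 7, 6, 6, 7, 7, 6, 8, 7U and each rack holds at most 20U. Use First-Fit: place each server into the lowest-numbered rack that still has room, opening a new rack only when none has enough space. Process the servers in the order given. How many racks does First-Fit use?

7U → rack 1 (remaining 13U)
8U → rack 1 (remaining 5U)
6U → rack 2 (remaining 14U)
7U → rack 2 (remaining 7U)
6U → rack 2 (remaining 1U)
6U → rack 3 (remaining 14U)
7U → rack 3 (remaining 7U)
7U → rack 3 (remaining 0U)
6U → rack 4 (remaining 14U)
8U → rack 4 (remaining 6U)
7U → rack 5 (remaining 13U)

5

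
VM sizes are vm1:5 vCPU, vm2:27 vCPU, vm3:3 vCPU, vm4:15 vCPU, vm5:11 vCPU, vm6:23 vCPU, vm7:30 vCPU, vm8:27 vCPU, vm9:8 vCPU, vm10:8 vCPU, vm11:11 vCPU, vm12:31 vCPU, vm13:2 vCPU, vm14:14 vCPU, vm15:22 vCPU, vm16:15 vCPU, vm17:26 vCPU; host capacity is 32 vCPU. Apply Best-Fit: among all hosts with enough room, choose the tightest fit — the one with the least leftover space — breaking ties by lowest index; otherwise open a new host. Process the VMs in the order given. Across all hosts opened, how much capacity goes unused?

Put vm1 (5 vCPU) in host 1; 27 vCPU remain.
Put vm2 (27 vCPU) in host 1; 0 vCPU remain.
Put vm3 (3 vCPU) in host 2; 29 vCPU remain.
Put vm4 (15 vCPU) in host 2; 14 vCPU remain.
Put vm5 (11 vCPU) in host 2; 3 vCPU remain.
Put vm6 (23 vCPU) in host 3; 9 vCPU remain.
Put vm7 (30 vCPU) in host 4; 2 vCPU remain.
Put vm8 (27 vCPU) in host 5; 5 vCPU remain.
Put vm9 (8 vCPU) in host 3; 1 vCPU remain.
Put vm10 (8 vCPU) in host 6; 24 vCPU remain.
Put vm11 (11 vCPU) in host 6; 13 vCPU remain.
Put vm12 (31 vCPU) in host 7; 1 vCPU remain.
Put vm13 (2 vCPU) in host 4; 0 vCPU remain.
Put vm14 (14 vCPU) in host 8; 18 vCPU remain.
Put vm15 (22 vCPU) in host 9; 10 vCPU remain.
Put vm16 (15 vCPU) in host 8; 3 vCPU remain.
Put vm17 (26 vCPU) in host 10; 6 vCPU remain.
10 hosts × 32 vCPU = 320 vCPU; used 278 vCPU; unused 42 vCPU.

42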